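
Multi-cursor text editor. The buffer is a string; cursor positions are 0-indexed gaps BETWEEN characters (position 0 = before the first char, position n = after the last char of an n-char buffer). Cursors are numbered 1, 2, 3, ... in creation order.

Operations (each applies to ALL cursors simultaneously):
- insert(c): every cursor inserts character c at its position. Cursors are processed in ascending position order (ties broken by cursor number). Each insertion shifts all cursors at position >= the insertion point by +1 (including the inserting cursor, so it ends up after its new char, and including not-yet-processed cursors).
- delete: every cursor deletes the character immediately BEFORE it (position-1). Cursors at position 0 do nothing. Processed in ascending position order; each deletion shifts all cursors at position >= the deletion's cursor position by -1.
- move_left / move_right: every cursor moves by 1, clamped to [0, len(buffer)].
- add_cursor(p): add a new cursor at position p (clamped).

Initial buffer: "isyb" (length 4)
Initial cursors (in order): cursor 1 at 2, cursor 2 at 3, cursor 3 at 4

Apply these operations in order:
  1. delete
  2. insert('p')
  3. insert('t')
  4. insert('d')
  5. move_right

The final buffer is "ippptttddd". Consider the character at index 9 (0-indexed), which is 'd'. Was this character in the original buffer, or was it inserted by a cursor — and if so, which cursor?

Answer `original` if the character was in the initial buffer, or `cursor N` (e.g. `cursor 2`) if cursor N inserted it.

Answer: cursor 3

Derivation:
After op 1 (delete): buffer="i" (len 1), cursors c1@1 c2@1 c3@1, authorship .
After op 2 (insert('p')): buffer="ippp" (len 4), cursors c1@4 c2@4 c3@4, authorship .123
After op 3 (insert('t')): buffer="ipppttt" (len 7), cursors c1@7 c2@7 c3@7, authorship .123123
After op 4 (insert('d')): buffer="ippptttddd" (len 10), cursors c1@10 c2@10 c3@10, authorship .123123123
After op 5 (move_right): buffer="ippptttddd" (len 10), cursors c1@10 c2@10 c3@10, authorship .123123123
Authorship (.=original, N=cursor N): . 1 2 3 1 2 3 1 2 3
Index 9: author = 3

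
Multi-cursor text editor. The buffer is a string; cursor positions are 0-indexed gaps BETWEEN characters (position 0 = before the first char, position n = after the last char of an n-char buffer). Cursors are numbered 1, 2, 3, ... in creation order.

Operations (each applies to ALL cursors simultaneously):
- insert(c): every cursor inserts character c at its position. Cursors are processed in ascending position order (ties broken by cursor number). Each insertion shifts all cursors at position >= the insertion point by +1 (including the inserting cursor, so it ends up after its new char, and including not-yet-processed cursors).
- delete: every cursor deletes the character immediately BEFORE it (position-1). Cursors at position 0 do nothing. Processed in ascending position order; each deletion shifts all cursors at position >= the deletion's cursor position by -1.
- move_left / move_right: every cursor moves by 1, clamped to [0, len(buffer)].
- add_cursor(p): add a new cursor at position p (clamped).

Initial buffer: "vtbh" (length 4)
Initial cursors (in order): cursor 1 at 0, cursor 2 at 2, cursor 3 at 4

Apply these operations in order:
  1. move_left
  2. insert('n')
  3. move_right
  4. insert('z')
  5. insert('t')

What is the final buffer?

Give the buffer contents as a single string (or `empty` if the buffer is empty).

After op 1 (move_left): buffer="vtbh" (len 4), cursors c1@0 c2@1 c3@3, authorship ....
After op 2 (insert('n')): buffer="nvntbnh" (len 7), cursors c1@1 c2@3 c3@6, authorship 1.2..3.
After op 3 (move_right): buffer="nvntbnh" (len 7), cursors c1@2 c2@4 c3@7, authorship 1.2..3.
After op 4 (insert('z')): buffer="nvzntzbnhz" (len 10), cursors c1@3 c2@6 c3@10, authorship 1.12.2.3.3
After op 5 (insert('t')): buffer="nvztntztbnhzt" (len 13), cursors c1@4 c2@8 c3@13, authorship 1.112.22.3.33

Answer: nvztntztbnhzt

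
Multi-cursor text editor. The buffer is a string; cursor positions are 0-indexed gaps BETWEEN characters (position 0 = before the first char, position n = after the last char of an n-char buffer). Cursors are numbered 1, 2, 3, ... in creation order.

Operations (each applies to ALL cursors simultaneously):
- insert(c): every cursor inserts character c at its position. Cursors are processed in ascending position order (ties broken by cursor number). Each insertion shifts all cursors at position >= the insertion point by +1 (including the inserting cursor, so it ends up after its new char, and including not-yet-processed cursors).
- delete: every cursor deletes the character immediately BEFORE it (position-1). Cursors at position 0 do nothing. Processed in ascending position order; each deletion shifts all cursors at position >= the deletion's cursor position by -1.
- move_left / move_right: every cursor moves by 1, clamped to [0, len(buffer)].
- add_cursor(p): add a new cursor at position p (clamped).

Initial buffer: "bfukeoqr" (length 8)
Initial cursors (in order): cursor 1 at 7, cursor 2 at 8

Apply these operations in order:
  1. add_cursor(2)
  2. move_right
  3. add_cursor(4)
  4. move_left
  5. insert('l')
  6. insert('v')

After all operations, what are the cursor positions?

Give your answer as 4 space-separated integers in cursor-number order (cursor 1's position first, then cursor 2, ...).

Answer: 15 15 4 7

Derivation:
After op 1 (add_cursor(2)): buffer="bfukeoqr" (len 8), cursors c3@2 c1@7 c2@8, authorship ........
After op 2 (move_right): buffer="bfukeoqr" (len 8), cursors c3@3 c1@8 c2@8, authorship ........
After op 3 (add_cursor(4)): buffer="bfukeoqr" (len 8), cursors c3@3 c4@4 c1@8 c2@8, authorship ........
After op 4 (move_left): buffer="bfukeoqr" (len 8), cursors c3@2 c4@3 c1@7 c2@7, authorship ........
After op 5 (insert('l')): buffer="bflulkeoqllr" (len 12), cursors c3@3 c4@5 c1@11 c2@11, authorship ..3.4....12.
After op 6 (insert('v')): buffer="bflvulvkeoqllvvr" (len 16), cursors c3@4 c4@7 c1@15 c2@15, authorship ..33.44....1212.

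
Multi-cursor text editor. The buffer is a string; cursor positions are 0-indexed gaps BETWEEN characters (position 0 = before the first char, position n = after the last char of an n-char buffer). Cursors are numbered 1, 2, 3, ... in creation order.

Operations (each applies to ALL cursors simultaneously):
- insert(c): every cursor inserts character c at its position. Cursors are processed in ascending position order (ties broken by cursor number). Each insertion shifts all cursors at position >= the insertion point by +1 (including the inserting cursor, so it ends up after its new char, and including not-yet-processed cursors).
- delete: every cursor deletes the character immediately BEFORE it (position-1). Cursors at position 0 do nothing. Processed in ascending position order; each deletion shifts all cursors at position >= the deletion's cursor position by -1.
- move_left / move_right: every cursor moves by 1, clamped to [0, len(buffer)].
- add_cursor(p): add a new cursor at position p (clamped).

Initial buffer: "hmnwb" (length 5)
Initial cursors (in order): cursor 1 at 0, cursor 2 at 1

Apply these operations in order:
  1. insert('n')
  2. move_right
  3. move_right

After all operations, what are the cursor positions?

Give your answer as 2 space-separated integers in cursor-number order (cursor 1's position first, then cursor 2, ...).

After op 1 (insert('n')): buffer="nhnmnwb" (len 7), cursors c1@1 c2@3, authorship 1.2....
After op 2 (move_right): buffer="nhnmnwb" (len 7), cursors c1@2 c2@4, authorship 1.2....
After op 3 (move_right): buffer="nhnmnwb" (len 7), cursors c1@3 c2@5, authorship 1.2....

Answer: 3 5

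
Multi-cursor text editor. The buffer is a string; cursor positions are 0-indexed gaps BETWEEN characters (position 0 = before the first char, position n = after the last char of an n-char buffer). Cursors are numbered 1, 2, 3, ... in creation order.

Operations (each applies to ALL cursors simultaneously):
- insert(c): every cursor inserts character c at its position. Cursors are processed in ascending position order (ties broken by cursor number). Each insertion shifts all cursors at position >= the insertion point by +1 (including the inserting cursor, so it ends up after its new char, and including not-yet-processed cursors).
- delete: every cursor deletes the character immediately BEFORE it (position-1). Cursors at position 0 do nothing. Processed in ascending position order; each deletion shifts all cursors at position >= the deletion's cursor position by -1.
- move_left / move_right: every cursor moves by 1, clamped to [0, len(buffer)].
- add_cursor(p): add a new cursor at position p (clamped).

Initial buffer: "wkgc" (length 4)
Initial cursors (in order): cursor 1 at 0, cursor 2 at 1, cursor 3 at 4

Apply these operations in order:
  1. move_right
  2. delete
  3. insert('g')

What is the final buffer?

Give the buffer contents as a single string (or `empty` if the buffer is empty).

After op 1 (move_right): buffer="wkgc" (len 4), cursors c1@1 c2@2 c3@4, authorship ....
After op 2 (delete): buffer="g" (len 1), cursors c1@0 c2@0 c3@1, authorship .
After op 3 (insert('g')): buffer="gggg" (len 4), cursors c1@2 c2@2 c3@4, authorship 12.3

Answer: gggg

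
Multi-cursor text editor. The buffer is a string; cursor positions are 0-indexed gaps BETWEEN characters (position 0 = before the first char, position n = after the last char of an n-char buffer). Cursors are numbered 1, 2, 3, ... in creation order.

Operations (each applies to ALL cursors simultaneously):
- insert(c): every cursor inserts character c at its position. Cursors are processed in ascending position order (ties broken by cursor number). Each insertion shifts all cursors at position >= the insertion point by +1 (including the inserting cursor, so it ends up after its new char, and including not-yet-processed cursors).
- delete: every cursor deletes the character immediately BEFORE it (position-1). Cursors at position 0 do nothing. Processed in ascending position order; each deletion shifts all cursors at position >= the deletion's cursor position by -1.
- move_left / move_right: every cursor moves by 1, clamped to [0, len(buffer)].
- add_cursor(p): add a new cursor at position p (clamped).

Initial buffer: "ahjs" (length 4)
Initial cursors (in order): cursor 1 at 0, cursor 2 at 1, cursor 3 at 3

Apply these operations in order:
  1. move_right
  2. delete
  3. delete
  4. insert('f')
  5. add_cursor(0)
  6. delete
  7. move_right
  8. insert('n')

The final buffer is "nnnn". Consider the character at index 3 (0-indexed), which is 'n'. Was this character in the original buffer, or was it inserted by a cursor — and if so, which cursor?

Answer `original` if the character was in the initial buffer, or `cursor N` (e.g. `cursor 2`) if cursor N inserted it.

After op 1 (move_right): buffer="ahjs" (len 4), cursors c1@1 c2@2 c3@4, authorship ....
After op 2 (delete): buffer="j" (len 1), cursors c1@0 c2@0 c3@1, authorship .
After op 3 (delete): buffer="" (len 0), cursors c1@0 c2@0 c3@0, authorship 
After op 4 (insert('f')): buffer="fff" (len 3), cursors c1@3 c2@3 c3@3, authorship 123
After op 5 (add_cursor(0)): buffer="fff" (len 3), cursors c4@0 c1@3 c2@3 c3@3, authorship 123
After op 6 (delete): buffer="" (len 0), cursors c1@0 c2@0 c3@0 c4@0, authorship 
After op 7 (move_right): buffer="" (len 0), cursors c1@0 c2@0 c3@0 c4@0, authorship 
After op 8 (insert('n')): buffer="nnnn" (len 4), cursors c1@4 c2@4 c3@4 c4@4, authorship 1234
Authorship (.=original, N=cursor N): 1 2 3 4
Index 3: author = 4

Answer: cursor 4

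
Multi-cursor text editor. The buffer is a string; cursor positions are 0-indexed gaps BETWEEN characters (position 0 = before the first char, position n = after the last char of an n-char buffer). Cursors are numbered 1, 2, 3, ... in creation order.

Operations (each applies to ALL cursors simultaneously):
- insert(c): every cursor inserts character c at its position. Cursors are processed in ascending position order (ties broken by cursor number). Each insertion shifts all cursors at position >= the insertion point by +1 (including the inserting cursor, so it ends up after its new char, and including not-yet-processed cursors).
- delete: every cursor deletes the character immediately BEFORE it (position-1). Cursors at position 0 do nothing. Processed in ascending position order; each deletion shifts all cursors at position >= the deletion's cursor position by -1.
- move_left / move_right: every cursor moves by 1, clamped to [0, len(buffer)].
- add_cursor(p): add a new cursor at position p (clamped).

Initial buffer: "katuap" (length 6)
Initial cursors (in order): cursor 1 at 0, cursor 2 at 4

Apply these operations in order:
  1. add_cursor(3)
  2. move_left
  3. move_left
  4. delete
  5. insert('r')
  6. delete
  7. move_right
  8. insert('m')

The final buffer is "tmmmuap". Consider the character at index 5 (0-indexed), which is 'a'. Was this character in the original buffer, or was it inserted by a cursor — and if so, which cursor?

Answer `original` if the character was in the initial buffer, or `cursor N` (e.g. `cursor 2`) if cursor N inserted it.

Answer: original

Derivation:
After op 1 (add_cursor(3)): buffer="katuap" (len 6), cursors c1@0 c3@3 c2@4, authorship ......
After op 2 (move_left): buffer="katuap" (len 6), cursors c1@0 c3@2 c2@3, authorship ......
After op 3 (move_left): buffer="katuap" (len 6), cursors c1@0 c3@1 c2@2, authorship ......
After op 4 (delete): buffer="tuap" (len 4), cursors c1@0 c2@0 c3@0, authorship ....
After op 5 (insert('r')): buffer="rrrtuap" (len 7), cursors c1@3 c2@3 c3@3, authorship 123....
After op 6 (delete): buffer="tuap" (len 4), cursors c1@0 c2@0 c3@0, authorship ....
After op 7 (move_right): buffer="tuap" (len 4), cursors c1@1 c2@1 c3@1, authorship ....
After op 8 (insert('m')): buffer="tmmmuap" (len 7), cursors c1@4 c2@4 c3@4, authorship .123...
Authorship (.=original, N=cursor N): . 1 2 3 . . .
Index 5: author = original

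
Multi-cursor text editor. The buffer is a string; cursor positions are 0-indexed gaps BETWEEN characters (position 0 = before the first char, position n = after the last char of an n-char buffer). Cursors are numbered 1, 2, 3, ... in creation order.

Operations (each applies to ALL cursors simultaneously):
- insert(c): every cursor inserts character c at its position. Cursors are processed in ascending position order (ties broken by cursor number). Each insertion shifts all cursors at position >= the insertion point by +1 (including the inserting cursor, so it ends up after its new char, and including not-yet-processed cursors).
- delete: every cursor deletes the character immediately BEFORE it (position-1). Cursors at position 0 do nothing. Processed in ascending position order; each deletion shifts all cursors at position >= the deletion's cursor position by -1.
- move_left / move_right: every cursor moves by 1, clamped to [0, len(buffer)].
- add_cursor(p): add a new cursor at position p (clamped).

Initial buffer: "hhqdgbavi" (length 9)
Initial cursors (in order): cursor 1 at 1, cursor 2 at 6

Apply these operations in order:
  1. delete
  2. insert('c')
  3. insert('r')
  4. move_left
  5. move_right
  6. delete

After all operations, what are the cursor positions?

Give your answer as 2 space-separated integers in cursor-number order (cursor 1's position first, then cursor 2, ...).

Answer: 1 6

Derivation:
After op 1 (delete): buffer="hqdgavi" (len 7), cursors c1@0 c2@4, authorship .......
After op 2 (insert('c')): buffer="chqdgcavi" (len 9), cursors c1@1 c2@6, authorship 1....2...
After op 3 (insert('r')): buffer="crhqdgcravi" (len 11), cursors c1@2 c2@8, authorship 11....22...
After op 4 (move_left): buffer="crhqdgcravi" (len 11), cursors c1@1 c2@7, authorship 11....22...
After op 5 (move_right): buffer="crhqdgcravi" (len 11), cursors c1@2 c2@8, authorship 11....22...
After op 6 (delete): buffer="chqdgcavi" (len 9), cursors c1@1 c2@6, authorship 1....2...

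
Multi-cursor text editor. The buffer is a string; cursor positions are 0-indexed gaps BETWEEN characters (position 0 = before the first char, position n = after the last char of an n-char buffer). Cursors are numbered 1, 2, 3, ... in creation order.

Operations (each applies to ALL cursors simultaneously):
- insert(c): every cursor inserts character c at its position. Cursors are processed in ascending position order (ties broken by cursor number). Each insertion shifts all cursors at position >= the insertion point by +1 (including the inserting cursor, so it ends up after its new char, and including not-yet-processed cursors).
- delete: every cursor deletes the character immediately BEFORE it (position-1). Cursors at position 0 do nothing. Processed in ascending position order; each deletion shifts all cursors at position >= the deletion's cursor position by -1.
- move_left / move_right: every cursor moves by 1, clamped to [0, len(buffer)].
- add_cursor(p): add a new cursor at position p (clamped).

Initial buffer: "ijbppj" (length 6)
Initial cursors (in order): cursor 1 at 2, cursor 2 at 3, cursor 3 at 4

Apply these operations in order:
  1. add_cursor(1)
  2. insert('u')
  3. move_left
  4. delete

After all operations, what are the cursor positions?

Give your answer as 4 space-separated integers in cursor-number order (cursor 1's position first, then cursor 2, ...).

After op 1 (add_cursor(1)): buffer="ijbppj" (len 6), cursors c4@1 c1@2 c2@3 c3@4, authorship ......
After op 2 (insert('u')): buffer="iujubupupj" (len 10), cursors c4@2 c1@4 c2@6 c3@8, authorship .4.1.2.3..
After op 3 (move_left): buffer="iujubupupj" (len 10), cursors c4@1 c1@3 c2@5 c3@7, authorship .4.1.2.3..
After op 4 (delete): buffer="uuuupj" (len 6), cursors c4@0 c1@1 c2@2 c3@3, authorship 4123..

Answer: 1 2 3 0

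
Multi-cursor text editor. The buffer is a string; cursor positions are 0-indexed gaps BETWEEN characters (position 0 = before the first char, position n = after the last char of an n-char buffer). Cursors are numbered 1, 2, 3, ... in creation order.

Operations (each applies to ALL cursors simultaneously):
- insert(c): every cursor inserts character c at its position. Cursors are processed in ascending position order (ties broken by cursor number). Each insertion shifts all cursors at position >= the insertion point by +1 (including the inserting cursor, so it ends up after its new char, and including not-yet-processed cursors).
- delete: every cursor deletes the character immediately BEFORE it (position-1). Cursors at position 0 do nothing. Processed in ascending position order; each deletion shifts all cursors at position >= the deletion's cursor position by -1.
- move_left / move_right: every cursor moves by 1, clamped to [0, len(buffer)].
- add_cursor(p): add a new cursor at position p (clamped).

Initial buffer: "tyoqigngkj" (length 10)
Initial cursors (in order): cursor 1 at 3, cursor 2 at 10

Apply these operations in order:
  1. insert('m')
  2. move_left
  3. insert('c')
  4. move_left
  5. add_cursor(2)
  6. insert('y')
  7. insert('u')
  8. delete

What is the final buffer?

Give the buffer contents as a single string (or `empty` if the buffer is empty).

After op 1 (insert('m')): buffer="tyomqigngkjm" (len 12), cursors c1@4 c2@12, authorship ...1.......2
After op 2 (move_left): buffer="tyomqigngkjm" (len 12), cursors c1@3 c2@11, authorship ...1.......2
After op 3 (insert('c')): buffer="tyocmqigngkjcm" (len 14), cursors c1@4 c2@13, authorship ...11.......22
After op 4 (move_left): buffer="tyocmqigngkjcm" (len 14), cursors c1@3 c2@12, authorship ...11.......22
After op 5 (add_cursor(2)): buffer="tyocmqigngkjcm" (len 14), cursors c3@2 c1@3 c2@12, authorship ...11.......22
After op 6 (insert('y')): buffer="tyyoycmqigngkjycm" (len 17), cursors c3@3 c1@5 c2@15, authorship ..3.111.......222
After op 7 (insert('u')): buffer="tyyuoyucmqigngkjyucm" (len 20), cursors c3@4 c1@7 c2@18, authorship ..33.1111.......2222
After op 8 (delete): buffer="tyyoycmqigngkjycm" (len 17), cursors c3@3 c1@5 c2@15, authorship ..3.111.......222

Answer: tyyoycmqigngkjycm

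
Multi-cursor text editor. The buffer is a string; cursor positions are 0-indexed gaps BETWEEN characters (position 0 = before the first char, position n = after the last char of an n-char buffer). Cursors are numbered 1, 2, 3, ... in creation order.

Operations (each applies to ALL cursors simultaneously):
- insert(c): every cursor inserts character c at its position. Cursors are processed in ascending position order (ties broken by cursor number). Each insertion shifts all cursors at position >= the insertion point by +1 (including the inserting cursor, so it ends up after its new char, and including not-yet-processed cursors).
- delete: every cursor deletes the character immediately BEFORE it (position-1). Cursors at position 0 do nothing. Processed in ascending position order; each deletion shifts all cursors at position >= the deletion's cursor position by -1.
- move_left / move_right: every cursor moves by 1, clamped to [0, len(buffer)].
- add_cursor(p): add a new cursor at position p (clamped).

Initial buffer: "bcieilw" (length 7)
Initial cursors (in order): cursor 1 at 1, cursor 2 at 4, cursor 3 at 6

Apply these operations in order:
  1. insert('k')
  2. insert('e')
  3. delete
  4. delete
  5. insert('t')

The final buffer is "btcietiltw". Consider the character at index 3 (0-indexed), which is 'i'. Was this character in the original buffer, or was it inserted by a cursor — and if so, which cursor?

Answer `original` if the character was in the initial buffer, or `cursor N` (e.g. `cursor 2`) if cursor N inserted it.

After op 1 (insert('k')): buffer="bkciekilkw" (len 10), cursors c1@2 c2@6 c3@9, authorship .1...2..3.
After op 2 (insert('e')): buffer="bkeciekeilkew" (len 13), cursors c1@3 c2@8 c3@12, authorship .11...22..33.
After op 3 (delete): buffer="bkciekilkw" (len 10), cursors c1@2 c2@6 c3@9, authorship .1...2..3.
After op 4 (delete): buffer="bcieilw" (len 7), cursors c1@1 c2@4 c3@6, authorship .......
After op 5 (insert('t')): buffer="btcietiltw" (len 10), cursors c1@2 c2@6 c3@9, authorship .1...2..3.
Authorship (.=original, N=cursor N): . 1 . . . 2 . . 3 .
Index 3: author = original

Answer: original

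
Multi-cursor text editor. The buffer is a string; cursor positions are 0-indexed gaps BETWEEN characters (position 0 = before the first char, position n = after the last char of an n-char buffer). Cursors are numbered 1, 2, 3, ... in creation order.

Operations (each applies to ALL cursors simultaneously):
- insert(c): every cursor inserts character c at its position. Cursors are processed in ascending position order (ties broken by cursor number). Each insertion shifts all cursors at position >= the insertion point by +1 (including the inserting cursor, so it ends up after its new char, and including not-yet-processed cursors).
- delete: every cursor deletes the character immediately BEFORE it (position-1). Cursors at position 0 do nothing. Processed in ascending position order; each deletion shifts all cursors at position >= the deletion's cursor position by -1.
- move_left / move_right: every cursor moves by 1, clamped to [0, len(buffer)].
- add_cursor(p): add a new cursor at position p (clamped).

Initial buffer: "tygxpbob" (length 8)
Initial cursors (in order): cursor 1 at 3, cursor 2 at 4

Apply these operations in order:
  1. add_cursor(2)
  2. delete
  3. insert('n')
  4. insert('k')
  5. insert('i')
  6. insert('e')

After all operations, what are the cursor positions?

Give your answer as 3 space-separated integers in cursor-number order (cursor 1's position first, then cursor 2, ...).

After op 1 (add_cursor(2)): buffer="tygxpbob" (len 8), cursors c3@2 c1@3 c2@4, authorship ........
After op 2 (delete): buffer="tpbob" (len 5), cursors c1@1 c2@1 c3@1, authorship .....
After op 3 (insert('n')): buffer="tnnnpbob" (len 8), cursors c1@4 c2@4 c3@4, authorship .123....
After op 4 (insert('k')): buffer="tnnnkkkpbob" (len 11), cursors c1@7 c2@7 c3@7, authorship .123123....
After op 5 (insert('i')): buffer="tnnnkkkiiipbob" (len 14), cursors c1@10 c2@10 c3@10, authorship .123123123....
After op 6 (insert('e')): buffer="tnnnkkkiiieeepbob" (len 17), cursors c1@13 c2@13 c3@13, authorship .123123123123....

Answer: 13 13 13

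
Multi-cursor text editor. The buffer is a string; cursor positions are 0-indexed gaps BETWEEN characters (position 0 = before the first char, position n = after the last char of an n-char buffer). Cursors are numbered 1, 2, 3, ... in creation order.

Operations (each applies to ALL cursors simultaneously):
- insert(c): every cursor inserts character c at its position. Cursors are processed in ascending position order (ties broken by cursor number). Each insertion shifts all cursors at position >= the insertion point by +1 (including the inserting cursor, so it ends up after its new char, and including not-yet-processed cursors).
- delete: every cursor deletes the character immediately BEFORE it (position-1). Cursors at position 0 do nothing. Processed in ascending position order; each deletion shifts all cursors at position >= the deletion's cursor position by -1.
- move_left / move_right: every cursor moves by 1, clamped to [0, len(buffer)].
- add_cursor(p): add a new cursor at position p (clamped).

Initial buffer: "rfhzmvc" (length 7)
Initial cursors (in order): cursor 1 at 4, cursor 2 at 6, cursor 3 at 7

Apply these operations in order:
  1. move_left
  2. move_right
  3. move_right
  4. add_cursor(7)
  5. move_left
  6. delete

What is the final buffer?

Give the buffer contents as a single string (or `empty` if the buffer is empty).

Answer: rfc

Derivation:
After op 1 (move_left): buffer="rfhzmvc" (len 7), cursors c1@3 c2@5 c3@6, authorship .......
After op 2 (move_right): buffer="rfhzmvc" (len 7), cursors c1@4 c2@6 c3@7, authorship .......
After op 3 (move_right): buffer="rfhzmvc" (len 7), cursors c1@5 c2@7 c3@7, authorship .......
After op 4 (add_cursor(7)): buffer="rfhzmvc" (len 7), cursors c1@5 c2@7 c3@7 c4@7, authorship .......
After op 5 (move_left): buffer="rfhzmvc" (len 7), cursors c1@4 c2@6 c3@6 c4@6, authorship .......
After op 6 (delete): buffer="rfc" (len 3), cursors c1@2 c2@2 c3@2 c4@2, authorship ...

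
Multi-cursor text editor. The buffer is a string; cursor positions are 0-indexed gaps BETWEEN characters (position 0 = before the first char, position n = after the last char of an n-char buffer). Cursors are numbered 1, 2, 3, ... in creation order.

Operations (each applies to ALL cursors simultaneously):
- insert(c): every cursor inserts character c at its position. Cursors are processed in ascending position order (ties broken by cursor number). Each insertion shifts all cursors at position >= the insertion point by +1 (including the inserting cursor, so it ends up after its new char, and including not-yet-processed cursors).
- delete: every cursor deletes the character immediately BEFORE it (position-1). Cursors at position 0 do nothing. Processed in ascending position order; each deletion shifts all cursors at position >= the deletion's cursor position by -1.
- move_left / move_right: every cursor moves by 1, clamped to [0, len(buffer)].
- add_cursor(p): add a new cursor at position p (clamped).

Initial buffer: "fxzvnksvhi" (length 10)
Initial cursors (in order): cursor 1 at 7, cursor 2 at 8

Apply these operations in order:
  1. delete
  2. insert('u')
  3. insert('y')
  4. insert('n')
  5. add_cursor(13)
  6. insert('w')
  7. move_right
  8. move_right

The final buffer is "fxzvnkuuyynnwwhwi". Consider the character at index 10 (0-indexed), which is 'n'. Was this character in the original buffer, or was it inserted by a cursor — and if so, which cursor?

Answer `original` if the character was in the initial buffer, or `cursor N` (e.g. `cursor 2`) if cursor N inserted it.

After op 1 (delete): buffer="fxzvnkhi" (len 8), cursors c1@6 c2@6, authorship ........
After op 2 (insert('u')): buffer="fxzvnkuuhi" (len 10), cursors c1@8 c2@8, authorship ......12..
After op 3 (insert('y')): buffer="fxzvnkuuyyhi" (len 12), cursors c1@10 c2@10, authorship ......1212..
After op 4 (insert('n')): buffer="fxzvnkuuyynnhi" (len 14), cursors c1@12 c2@12, authorship ......121212..
After op 5 (add_cursor(13)): buffer="fxzvnkuuyynnhi" (len 14), cursors c1@12 c2@12 c3@13, authorship ......121212..
After op 6 (insert('w')): buffer="fxzvnkuuyynnwwhwi" (len 17), cursors c1@14 c2@14 c3@16, authorship ......12121212.3.
After op 7 (move_right): buffer="fxzvnkuuyynnwwhwi" (len 17), cursors c1@15 c2@15 c3@17, authorship ......12121212.3.
After op 8 (move_right): buffer="fxzvnkuuyynnwwhwi" (len 17), cursors c1@16 c2@16 c3@17, authorship ......12121212.3.
Authorship (.=original, N=cursor N): . . . . . . 1 2 1 2 1 2 1 2 . 3 .
Index 10: author = 1

Answer: cursor 1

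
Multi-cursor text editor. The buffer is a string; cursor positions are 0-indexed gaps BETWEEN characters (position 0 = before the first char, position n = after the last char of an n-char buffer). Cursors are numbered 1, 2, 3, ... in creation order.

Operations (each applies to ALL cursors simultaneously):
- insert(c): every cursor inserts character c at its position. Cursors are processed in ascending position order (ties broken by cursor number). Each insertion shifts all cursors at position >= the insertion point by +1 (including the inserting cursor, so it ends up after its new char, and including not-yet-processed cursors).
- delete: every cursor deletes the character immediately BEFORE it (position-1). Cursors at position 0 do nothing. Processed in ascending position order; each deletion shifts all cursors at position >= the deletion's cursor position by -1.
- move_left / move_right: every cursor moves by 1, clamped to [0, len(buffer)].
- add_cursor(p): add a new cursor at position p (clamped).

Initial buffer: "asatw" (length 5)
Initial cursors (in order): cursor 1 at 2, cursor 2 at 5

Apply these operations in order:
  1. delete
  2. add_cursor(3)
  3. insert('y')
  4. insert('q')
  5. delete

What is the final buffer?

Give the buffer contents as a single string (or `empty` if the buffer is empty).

Answer: ayatyy

Derivation:
After op 1 (delete): buffer="aat" (len 3), cursors c1@1 c2@3, authorship ...
After op 2 (add_cursor(3)): buffer="aat" (len 3), cursors c1@1 c2@3 c3@3, authorship ...
After op 3 (insert('y')): buffer="ayatyy" (len 6), cursors c1@2 c2@6 c3@6, authorship .1..23
After op 4 (insert('q')): buffer="ayqatyyqq" (len 9), cursors c1@3 c2@9 c3@9, authorship .11..2323
After op 5 (delete): buffer="ayatyy" (len 6), cursors c1@2 c2@6 c3@6, authorship .1..23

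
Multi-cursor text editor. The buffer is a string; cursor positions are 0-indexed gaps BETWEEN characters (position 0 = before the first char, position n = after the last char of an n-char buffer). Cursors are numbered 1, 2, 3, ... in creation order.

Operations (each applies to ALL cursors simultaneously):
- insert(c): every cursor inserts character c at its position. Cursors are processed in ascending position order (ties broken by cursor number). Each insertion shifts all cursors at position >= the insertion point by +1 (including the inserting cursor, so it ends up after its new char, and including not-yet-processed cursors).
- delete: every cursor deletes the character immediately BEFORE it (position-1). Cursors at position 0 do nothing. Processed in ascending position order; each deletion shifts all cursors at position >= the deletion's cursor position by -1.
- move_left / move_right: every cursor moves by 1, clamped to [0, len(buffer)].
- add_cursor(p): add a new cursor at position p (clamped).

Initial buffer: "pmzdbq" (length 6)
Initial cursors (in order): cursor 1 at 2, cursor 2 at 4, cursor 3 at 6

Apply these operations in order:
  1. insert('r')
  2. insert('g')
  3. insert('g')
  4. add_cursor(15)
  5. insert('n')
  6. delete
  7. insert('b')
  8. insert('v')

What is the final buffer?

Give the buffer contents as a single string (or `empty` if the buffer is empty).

After op 1 (insert('r')): buffer="pmrzdrbqr" (len 9), cursors c1@3 c2@6 c3@9, authorship ..1..2..3
After op 2 (insert('g')): buffer="pmrgzdrgbqrg" (len 12), cursors c1@4 c2@8 c3@12, authorship ..11..22..33
After op 3 (insert('g')): buffer="pmrggzdrggbqrgg" (len 15), cursors c1@5 c2@10 c3@15, authorship ..111..222..333
After op 4 (add_cursor(15)): buffer="pmrggzdrggbqrgg" (len 15), cursors c1@5 c2@10 c3@15 c4@15, authorship ..111..222..333
After op 5 (insert('n')): buffer="pmrggnzdrggnbqrggnn" (len 19), cursors c1@6 c2@12 c3@19 c4@19, authorship ..1111..2222..33334
After op 6 (delete): buffer="pmrggzdrggbqrgg" (len 15), cursors c1@5 c2@10 c3@15 c4@15, authorship ..111..222..333
After op 7 (insert('b')): buffer="pmrggbzdrggbbqrggbb" (len 19), cursors c1@6 c2@12 c3@19 c4@19, authorship ..1111..2222..33334
After op 8 (insert('v')): buffer="pmrggbvzdrggbvbqrggbbvv" (len 23), cursors c1@7 c2@14 c3@23 c4@23, authorship ..11111..22222..3333434

Answer: pmrggbvzdrggbvbqrggbbvv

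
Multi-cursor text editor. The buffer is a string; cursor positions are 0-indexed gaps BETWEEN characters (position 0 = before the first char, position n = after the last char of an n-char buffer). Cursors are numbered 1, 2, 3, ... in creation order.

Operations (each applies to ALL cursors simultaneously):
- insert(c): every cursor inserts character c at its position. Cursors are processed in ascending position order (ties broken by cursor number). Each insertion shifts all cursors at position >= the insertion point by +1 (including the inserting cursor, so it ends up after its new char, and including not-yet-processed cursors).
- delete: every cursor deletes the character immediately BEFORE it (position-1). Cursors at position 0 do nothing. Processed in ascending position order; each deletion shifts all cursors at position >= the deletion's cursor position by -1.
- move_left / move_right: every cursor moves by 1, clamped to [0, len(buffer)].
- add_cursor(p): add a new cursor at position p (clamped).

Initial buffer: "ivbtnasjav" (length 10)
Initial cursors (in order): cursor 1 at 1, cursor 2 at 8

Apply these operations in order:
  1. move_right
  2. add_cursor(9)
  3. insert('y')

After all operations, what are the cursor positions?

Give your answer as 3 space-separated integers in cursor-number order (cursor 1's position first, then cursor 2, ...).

After op 1 (move_right): buffer="ivbtnasjav" (len 10), cursors c1@2 c2@9, authorship ..........
After op 2 (add_cursor(9)): buffer="ivbtnasjav" (len 10), cursors c1@2 c2@9 c3@9, authorship ..........
After op 3 (insert('y')): buffer="ivybtnasjayyv" (len 13), cursors c1@3 c2@12 c3@12, authorship ..1.......23.

Answer: 3 12 12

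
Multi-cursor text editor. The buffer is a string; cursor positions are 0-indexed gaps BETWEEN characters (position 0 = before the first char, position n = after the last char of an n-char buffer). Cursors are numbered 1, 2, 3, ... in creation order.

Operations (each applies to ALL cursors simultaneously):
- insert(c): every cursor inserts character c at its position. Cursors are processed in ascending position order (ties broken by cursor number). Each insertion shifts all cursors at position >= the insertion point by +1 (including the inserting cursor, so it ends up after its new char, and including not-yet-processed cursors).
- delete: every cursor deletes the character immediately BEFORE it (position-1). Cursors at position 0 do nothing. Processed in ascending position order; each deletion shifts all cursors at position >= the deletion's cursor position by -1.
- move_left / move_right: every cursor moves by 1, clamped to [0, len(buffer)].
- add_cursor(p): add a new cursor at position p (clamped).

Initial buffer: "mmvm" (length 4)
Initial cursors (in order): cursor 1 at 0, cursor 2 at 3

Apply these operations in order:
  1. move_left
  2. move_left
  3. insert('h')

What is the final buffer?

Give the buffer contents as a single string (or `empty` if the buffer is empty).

Answer: hmhmvm

Derivation:
After op 1 (move_left): buffer="mmvm" (len 4), cursors c1@0 c2@2, authorship ....
After op 2 (move_left): buffer="mmvm" (len 4), cursors c1@0 c2@1, authorship ....
After op 3 (insert('h')): buffer="hmhmvm" (len 6), cursors c1@1 c2@3, authorship 1.2...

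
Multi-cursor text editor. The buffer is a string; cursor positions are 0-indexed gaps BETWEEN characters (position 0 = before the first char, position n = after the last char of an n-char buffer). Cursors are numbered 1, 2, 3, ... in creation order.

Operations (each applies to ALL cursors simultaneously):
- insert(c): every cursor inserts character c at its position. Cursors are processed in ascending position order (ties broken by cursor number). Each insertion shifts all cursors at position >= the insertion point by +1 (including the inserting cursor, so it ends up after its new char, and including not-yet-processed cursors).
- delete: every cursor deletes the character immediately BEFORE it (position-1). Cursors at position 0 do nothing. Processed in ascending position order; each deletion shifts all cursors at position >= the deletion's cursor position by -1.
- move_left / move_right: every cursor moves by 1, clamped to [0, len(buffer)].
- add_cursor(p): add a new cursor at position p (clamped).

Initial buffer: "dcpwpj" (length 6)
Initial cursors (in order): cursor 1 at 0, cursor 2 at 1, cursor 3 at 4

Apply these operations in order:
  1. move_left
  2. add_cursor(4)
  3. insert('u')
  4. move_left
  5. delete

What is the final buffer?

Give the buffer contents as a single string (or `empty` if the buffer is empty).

Answer: udcuupj

Derivation:
After op 1 (move_left): buffer="dcpwpj" (len 6), cursors c1@0 c2@0 c3@3, authorship ......
After op 2 (add_cursor(4)): buffer="dcpwpj" (len 6), cursors c1@0 c2@0 c3@3 c4@4, authorship ......
After op 3 (insert('u')): buffer="uudcpuwupj" (len 10), cursors c1@2 c2@2 c3@6 c4@8, authorship 12...3.4..
After op 4 (move_left): buffer="uudcpuwupj" (len 10), cursors c1@1 c2@1 c3@5 c4@7, authorship 12...3.4..
After op 5 (delete): buffer="udcuupj" (len 7), cursors c1@0 c2@0 c3@3 c4@4, authorship 2..34..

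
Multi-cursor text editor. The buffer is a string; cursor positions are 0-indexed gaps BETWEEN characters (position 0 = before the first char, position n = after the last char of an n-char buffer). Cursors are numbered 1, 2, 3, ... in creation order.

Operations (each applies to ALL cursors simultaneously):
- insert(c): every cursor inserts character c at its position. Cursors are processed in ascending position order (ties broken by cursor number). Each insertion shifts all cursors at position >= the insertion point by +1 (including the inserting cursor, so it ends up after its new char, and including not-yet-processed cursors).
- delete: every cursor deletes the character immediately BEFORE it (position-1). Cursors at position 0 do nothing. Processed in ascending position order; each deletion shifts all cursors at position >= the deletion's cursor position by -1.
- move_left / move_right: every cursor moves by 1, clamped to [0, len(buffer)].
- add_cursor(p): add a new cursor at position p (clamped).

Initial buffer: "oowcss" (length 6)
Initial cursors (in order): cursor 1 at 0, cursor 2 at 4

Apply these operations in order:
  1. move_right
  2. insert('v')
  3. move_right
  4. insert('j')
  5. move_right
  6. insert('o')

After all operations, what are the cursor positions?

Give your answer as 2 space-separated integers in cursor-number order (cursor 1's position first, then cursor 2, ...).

Answer: 6 12

Derivation:
After op 1 (move_right): buffer="oowcss" (len 6), cursors c1@1 c2@5, authorship ......
After op 2 (insert('v')): buffer="ovowcsvs" (len 8), cursors c1@2 c2@7, authorship .1....2.
After op 3 (move_right): buffer="ovowcsvs" (len 8), cursors c1@3 c2@8, authorship .1....2.
After op 4 (insert('j')): buffer="ovojwcsvsj" (len 10), cursors c1@4 c2@10, authorship .1.1...2.2
After op 5 (move_right): buffer="ovojwcsvsj" (len 10), cursors c1@5 c2@10, authorship .1.1...2.2
After op 6 (insert('o')): buffer="ovojwocsvsjo" (len 12), cursors c1@6 c2@12, authorship .1.1.1..2.22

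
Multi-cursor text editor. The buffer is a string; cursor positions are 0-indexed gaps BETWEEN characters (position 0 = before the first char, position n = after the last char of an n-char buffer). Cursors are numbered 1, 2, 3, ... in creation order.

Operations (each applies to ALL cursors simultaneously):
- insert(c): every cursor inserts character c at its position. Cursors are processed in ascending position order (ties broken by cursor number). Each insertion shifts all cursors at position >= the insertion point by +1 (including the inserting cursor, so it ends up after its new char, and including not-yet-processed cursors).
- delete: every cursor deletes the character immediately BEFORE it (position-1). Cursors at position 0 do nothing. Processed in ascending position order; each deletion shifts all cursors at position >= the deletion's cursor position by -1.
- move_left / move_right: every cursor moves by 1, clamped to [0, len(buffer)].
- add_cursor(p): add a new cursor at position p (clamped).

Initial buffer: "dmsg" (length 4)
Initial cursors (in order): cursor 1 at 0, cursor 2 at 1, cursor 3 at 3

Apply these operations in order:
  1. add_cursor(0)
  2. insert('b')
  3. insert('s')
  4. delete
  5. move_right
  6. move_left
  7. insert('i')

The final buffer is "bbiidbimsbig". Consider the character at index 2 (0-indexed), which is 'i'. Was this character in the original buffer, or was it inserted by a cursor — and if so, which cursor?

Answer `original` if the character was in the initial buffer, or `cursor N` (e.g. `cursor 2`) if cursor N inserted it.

Answer: cursor 1

Derivation:
After op 1 (add_cursor(0)): buffer="dmsg" (len 4), cursors c1@0 c4@0 c2@1 c3@3, authorship ....
After op 2 (insert('b')): buffer="bbdbmsbg" (len 8), cursors c1@2 c4@2 c2@4 c3@7, authorship 14.2..3.
After op 3 (insert('s')): buffer="bbssdbsmsbsg" (len 12), cursors c1@4 c4@4 c2@7 c3@11, authorship 1414.22..33.
After op 4 (delete): buffer="bbdbmsbg" (len 8), cursors c1@2 c4@2 c2@4 c3@7, authorship 14.2..3.
After op 5 (move_right): buffer="bbdbmsbg" (len 8), cursors c1@3 c4@3 c2@5 c3@8, authorship 14.2..3.
After op 6 (move_left): buffer="bbdbmsbg" (len 8), cursors c1@2 c4@2 c2@4 c3@7, authorship 14.2..3.
After op 7 (insert('i')): buffer="bbiidbimsbig" (len 12), cursors c1@4 c4@4 c2@7 c3@11, authorship 1414.22..33.
Authorship (.=original, N=cursor N): 1 4 1 4 . 2 2 . . 3 3 .
Index 2: author = 1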